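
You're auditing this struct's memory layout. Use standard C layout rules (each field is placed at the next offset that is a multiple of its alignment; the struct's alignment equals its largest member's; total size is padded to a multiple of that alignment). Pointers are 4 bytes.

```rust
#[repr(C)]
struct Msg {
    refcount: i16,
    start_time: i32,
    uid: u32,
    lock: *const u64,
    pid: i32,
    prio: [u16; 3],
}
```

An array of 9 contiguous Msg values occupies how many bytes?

0..2  refcount  (2B, 2-aligned)
2..4  -- padding (2B)
4..8  start_time  (4B, 4-aligned)
8..12  uid  (4B, 4-aligned)
12..16  lock  (4B, 4-aligned)
16..20  pid  (4B, 4-aligned)
20..26  prio  (6B, 2-aligned)
26..28  -- tail padding (2B)
sizeof = 28, alignof = 4
array of 9: 9 × 28 = 252

252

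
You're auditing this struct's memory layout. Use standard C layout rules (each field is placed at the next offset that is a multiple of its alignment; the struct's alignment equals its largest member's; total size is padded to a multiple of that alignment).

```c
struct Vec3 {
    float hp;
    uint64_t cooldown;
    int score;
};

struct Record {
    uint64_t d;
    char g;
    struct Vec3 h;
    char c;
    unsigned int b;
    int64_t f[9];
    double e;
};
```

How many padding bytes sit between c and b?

Vec3: @0: hp [4B, align 4] → 4; +4 pad (align 8); @8: cooldown [8B, align 8] → 16; @16: score [4B, align 4] → 20; +4 tail pad (align 8); size 24, align 8
@0: d [8B, align 8] → 8
@8: g [1B, align 1] → 9
+7 pad (align 8)
@16: h [24B, align 8] → 40
@40: c [1B, align 1] → 41
+3 pad (align 4)
@44: b [4B, align 4] → 48

3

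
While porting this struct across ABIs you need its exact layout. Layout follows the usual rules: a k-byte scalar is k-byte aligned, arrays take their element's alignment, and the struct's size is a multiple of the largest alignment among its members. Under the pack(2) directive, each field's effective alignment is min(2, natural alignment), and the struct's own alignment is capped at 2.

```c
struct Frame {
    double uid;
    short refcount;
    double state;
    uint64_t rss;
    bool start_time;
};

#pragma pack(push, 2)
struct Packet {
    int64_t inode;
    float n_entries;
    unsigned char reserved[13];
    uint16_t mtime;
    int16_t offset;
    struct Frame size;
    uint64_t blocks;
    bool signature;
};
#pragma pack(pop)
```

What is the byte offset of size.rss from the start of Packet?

54

Frame: @0: uid [8B, align 8] → 8; @8: refcount [2B, align 2] → 10; +6 pad (align 8); @16: state [8B, align 8] → 24; @24: rss [8B, align 8] → 32; @32: start_time [1B, align 1] → 33; +7 tail pad (align 8); size 40, align 8
@0: inode [8B, align 2] → 8
@8: n_entries [4B, align 2] → 12
@12: reserved [13B, align 1] → 25
+1 pad (align 2)
@26: mtime [2B, align 2] → 28
@28: offset [2B, align 2] → 30
@30: size [40B, align 2] → 70
within Frame: rss at 24
30 + 24 = 54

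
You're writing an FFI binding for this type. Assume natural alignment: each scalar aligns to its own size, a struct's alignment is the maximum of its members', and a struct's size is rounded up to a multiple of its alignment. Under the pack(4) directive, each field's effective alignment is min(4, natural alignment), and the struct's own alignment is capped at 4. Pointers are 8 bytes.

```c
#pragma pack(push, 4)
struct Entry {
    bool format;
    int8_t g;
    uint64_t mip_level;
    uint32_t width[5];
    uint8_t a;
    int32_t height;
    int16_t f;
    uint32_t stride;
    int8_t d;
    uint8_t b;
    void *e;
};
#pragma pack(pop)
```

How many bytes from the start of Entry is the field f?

format at 0 (size 1, align 1) → ends 1
g at 1 (size 1, align 1) → ends 2
pad 2 to align 4 for mip_level
mip_level at 4 (size 8, align 4) → ends 12
width at 12 (size 20, align 4) → ends 32
a at 32 (size 1, align 1) → ends 33
pad 3 to align 4 for height
height at 36 (size 4, align 4) → ends 40
f at 40 (size 2, align 2) → ends 42

40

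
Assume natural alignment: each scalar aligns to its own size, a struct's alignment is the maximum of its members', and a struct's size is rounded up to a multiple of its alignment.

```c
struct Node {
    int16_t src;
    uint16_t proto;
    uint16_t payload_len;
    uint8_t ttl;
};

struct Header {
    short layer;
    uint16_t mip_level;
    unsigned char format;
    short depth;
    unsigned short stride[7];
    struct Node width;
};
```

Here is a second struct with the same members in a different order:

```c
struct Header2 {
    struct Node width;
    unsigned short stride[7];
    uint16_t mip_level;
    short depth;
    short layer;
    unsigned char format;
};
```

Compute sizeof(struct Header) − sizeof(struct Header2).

0

Node: @0: src [2B, align 2] → 2; @2: proto [2B, align 2] → 4; @4: payload_len [2B, align 2] → 6; @6: ttl [1B, align 1] → 7; +1 tail pad (align 2); size 8, align 2
@0: layer [2B, align 2] → 2
@2: mip_level [2B, align 2] → 4
@4: format [1B, align 1] → 5
+1 pad (align 2)
@6: depth [2B, align 2] → 8
@8: stride [14B, align 2] → 22
@22: width [8B, align 2] → 30
size 30, align 2
— Header2 —
@0: width [8B, align 2] → 8
@8: stride [14B, align 2] → 22
@22: mip_level [2B, align 2] → 24
@24: depth [2B, align 2] → 26
@26: layer [2B, align 2] → 28
@28: format [1B, align 1] → 29
+1 tail pad (align 2)
size 30, align 2
30 − 30 = 0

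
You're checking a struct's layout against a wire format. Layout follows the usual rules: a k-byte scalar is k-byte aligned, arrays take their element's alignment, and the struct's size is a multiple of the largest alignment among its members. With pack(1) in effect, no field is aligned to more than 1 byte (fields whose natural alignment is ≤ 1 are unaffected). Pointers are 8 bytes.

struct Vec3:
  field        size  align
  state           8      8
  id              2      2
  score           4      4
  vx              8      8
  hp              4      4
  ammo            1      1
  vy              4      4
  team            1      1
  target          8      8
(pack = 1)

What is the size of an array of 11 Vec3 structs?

440

0..8  state  (8B, 1-aligned)
8..10  id  (2B, 1-aligned)
10..14  score  (4B, 1-aligned)
14..22  vx  (8B, 1-aligned)
22..26  hp  (4B, 1-aligned)
26..27  ammo  (1B, 1-aligned)
27..31  vy  (4B, 1-aligned)
31..32  team  (1B, 1-aligned)
32..40  target  (8B, 1-aligned)
sizeof = 40, alignof = 1
array of 11: 11 × 40 = 440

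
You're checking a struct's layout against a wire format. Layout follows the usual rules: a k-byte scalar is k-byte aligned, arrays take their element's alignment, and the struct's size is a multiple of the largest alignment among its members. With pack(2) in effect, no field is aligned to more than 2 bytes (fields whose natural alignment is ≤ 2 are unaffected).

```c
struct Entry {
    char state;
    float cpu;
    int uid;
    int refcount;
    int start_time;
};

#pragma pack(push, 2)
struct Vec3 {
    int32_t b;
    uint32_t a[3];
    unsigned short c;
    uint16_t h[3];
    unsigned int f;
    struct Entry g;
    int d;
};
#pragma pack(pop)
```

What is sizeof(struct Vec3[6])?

312

Entry: @0: state [1B, align 1] → 1; +3 pad (align 4); @4: cpu [4B, align 4] → 8; @8: uid [4B, align 4] → 12; @12: refcount [4B, align 4] → 16; @16: start_time [4B, align 4] → 20; size 20, align 4
@0: b [4B, align 2] → 4
@4: a [12B, align 2] → 16
@16: c [2B, align 2] → 18
@18: h [6B, align 2] → 24
@24: f [4B, align 2] → 28
@28: g [20B, align 2] → 48
@48: d [4B, align 2] → 52
size 52, align 2
array of 6: 6 × 52 = 312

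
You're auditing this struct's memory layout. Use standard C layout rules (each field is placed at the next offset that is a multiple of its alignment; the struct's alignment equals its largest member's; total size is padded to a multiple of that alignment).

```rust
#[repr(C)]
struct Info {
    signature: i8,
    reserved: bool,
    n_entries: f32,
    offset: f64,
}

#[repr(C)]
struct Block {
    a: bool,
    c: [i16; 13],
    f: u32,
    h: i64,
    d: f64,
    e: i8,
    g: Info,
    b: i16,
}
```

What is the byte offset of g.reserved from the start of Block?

57

Info: 0..1  signature  (1B, 1-aligned); 1..2  reserved  (1B, 1-aligned); 2..4  -- padding (2B); 4..8  n_entries  (4B, 4-aligned); 8..16  offset  (8B, 8-aligned); sizeof = 16, alignof = 8
0..1  a  (1B, 1-aligned)
1..2  -- padding (1B)
2..28  c  (26B, 2-aligned)
28..32  f  (4B, 4-aligned)
32..40  h  (8B, 8-aligned)
40..48  d  (8B, 8-aligned)
48..49  e  (1B, 1-aligned)
49..56  -- padding (7B)
56..72  g  (16B, 8-aligned)
within Info: reserved at 1
56 + 1 = 57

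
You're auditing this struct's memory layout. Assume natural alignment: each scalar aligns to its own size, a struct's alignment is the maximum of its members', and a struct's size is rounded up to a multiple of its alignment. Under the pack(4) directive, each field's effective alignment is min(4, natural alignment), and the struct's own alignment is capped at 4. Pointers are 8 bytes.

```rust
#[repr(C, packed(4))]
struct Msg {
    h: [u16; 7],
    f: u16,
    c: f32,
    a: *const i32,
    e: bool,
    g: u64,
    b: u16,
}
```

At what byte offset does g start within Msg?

32

h at 0 (size 14, align 2) → ends 14
f at 14 (size 2, align 2) → ends 16
c at 16 (size 4, align 4) → ends 20
a at 20 (size 8, align 4) → ends 28
e at 28 (size 1, align 1) → ends 29
pad 3 to align 4 for g
g at 32 (size 8, align 4) → ends 40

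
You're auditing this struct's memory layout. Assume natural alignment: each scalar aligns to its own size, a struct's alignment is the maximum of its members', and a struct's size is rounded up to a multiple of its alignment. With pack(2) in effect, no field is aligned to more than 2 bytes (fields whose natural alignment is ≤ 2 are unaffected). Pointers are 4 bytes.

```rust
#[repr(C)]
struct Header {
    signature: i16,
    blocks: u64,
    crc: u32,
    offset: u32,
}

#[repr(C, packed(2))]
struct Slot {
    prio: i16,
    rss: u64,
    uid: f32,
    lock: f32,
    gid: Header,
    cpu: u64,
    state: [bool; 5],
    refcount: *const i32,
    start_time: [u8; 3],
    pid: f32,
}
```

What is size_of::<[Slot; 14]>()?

Header: signature at 0 (size 2, align 2) → ends 2; pad 6 to align 8 for blocks; blocks at 8 (size 8, align 8) → ends 16; crc at 16 (size 4, align 4) → ends 20; offset at 20 (size 4, align 4) → ends 24; total 24 bytes, alignment 8
prio at 0 (size 2, align 2) → ends 2
rss at 2 (size 8, align 2) → ends 10
uid at 10 (size 4, align 2) → ends 14
lock at 14 (size 4, align 2) → ends 18
gid at 18 (size 24, align 2) → ends 42
cpu at 42 (size 8, align 2) → ends 50
state at 50 (size 5, align 1) → ends 55
pad 1 to align 2 for refcount
refcount at 56 (size 4, align 2) → ends 60
start_time at 60 (size 3, align 1) → ends 63
pad 1 to align 2 for pid
pid at 64 (size 4, align 2) → ends 68
total 68 bytes, alignment 2
array of 14: 14 × 68 = 952

952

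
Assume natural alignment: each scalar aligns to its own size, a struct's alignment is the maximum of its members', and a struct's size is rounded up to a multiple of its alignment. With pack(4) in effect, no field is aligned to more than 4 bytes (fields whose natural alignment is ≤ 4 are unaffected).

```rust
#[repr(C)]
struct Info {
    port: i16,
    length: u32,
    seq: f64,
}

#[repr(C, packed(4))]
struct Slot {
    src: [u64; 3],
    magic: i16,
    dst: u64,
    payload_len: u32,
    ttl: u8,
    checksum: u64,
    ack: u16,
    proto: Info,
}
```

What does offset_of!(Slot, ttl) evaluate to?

40

Info: @0: port [2B, align 2] → 2; +2 pad (align 4); @4: length [4B, align 4] → 8; @8: seq [8B, align 8] → 16; size 16, align 8
@0: src [24B, align 4] → 24
@24: magic [2B, align 2] → 26
+2 pad (align 4)
@28: dst [8B, align 4] → 36
@36: payload_len [4B, align 4] → 40
@40: ttl [1B, align 1] → 41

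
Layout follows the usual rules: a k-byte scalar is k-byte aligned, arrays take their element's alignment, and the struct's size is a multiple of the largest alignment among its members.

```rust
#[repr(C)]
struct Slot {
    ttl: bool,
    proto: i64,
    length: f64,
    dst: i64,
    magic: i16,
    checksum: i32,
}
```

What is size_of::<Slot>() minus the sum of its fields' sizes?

ttl at 0 (size 1, align 1) → ends 1
pad 7 to align 8 for proto
proto at 8 (size 8, align 8) → ends 16
length at 16 (size 8, align 8) → ends 24
dst at 24 (size 8, align 8) → ends 32
magic at 32 (size 2, align 2) → ends 34
pad 2 to align 4 for checksum
checksum at 36 (size 4, align 4) → ends 40
total 40 bytes, alignment 8
data bytes 31, size 40 → padding 9

9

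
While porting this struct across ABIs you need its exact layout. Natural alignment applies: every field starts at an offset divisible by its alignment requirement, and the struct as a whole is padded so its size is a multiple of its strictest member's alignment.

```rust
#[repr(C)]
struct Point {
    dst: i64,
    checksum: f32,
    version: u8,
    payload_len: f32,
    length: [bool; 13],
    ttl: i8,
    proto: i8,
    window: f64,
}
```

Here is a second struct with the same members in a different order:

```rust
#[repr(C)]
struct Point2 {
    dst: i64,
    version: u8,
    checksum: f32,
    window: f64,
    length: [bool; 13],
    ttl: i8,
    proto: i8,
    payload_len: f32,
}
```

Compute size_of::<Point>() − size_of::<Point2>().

0..8  dst  (8B, 8-aligned)
8..12  checksum  (4B, 4-aligned)
12..13  version  (1B, 1-aligned)
13..16  -- padding (3B)
16..20  payload_len  (4B, 4-aligned)
20..33  length  (13B, 1-aligned)
33..34  ttl  (1B, 1-aligned)
34..35  proto  (1B, 1-aligned)
35..40  -- padding (5B)
40..48  window  (8B, 8-aligned)
sizeof = 48, alignof = 8
— Point2 —
0..8  dst  (8B, 8-aligned)
8..9  version  (1B, 1-aligned)
9..12  -- padding (3B)
12..16  checksum  (4B, 4-aligned)
16..24  window  (8B, 8-aligned)
24..37  length  (13B, 1-aligned)
37..38  ttl  (1B, 1-aligned)
38..39  proto  (1B, 1-aligned)
39..40  -- padding (1B)
40..44  payload_len  (4B, 4-aligned)
44..48  -- tail padding (4B)
sizeof = 48, alignof = 8
48 − 48 = 0

0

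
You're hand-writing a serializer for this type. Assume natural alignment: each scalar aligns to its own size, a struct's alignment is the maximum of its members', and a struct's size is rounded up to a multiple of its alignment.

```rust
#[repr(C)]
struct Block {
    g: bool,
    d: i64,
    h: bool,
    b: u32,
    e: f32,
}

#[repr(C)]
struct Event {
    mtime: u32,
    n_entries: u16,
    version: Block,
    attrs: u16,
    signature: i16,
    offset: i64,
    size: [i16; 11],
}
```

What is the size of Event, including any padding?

80 bytes

Block: g at 0 (size 1, align 1) → ends 1; pad 7 to align 8 for d; d at 8 (size 8, align 8) → ends 16; h at 16 (size 1, align 1) → ends 17; pad 3 to align 4 for b; b at 20 (size 4, align 4) → ends 24; e at 24 (size 4, align 4) → ends 28; tail pad 4 to reach multiple of 8; total 32 bytes, alignment 8
mtime at 0 (size 4, align 4) → ends 4
n_entries at 4 (size 2, align 2) → ends 6
pad 2 to align 8 for version
version at 8 (size 32, align 8) → ends 40
attrs at 40 (size 2, align 2) → ends 42
signature at 42 (size 2, align 2) → ends 44
pad 4 to align 8 for offset
offset at 48 (size 8, align 8) → ends 56
size at 56 (size 22, align 2) → ends 78
tail pad 2 to reach multiple of 8
total 80 bytes, alignment 8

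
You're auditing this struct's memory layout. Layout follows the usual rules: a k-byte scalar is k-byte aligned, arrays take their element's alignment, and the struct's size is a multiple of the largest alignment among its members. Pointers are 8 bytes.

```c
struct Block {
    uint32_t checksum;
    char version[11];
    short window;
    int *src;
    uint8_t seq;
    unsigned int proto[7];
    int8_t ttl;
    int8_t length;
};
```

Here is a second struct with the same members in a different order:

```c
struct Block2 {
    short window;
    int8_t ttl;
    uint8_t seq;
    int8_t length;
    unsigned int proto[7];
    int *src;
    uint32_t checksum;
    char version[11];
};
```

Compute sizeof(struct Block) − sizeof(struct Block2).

8

0..4  checksum  (4B, 4-aligned)
4..15  version  (11B, 1-aligned)
15..16  -- padding (1B)
16..18  window  (2B, 2-aligned)
18..24  -- padding (6B)
24..32  src  (8B, 8-aligned)
32..33  seq  (1B, 1-aligned)
33..36  -- padding (3B)
36..64  proto  (28B, 4-aligned)
64..65  ttl  (1B, 1-aligned)
65..66  length  (1B, 1-aligned)
66..72  -- tail padding (6B)
sizeof = 72, alignof = 8
— Block2 —
0..2  window  (2B, 2-aligned)
2..3  ttl  (1B, 1-aligned)
3..4  seq  (1B, 1-aligned)
4..5  length  (1B, 1-aligned)
5..8  -- padding (3B)
8..36  proto  (28B, 4-aligned)
36..40  -- padding (4B)
40..48  src  (8B, 8-aligned)
48..52  checksum  (4B, 4-aligned)
52..63  version  (11B, 1-aligned)
63..64  -- tail padding (1B)
sizeof = 64, alignof = 8
72 − 64 = 8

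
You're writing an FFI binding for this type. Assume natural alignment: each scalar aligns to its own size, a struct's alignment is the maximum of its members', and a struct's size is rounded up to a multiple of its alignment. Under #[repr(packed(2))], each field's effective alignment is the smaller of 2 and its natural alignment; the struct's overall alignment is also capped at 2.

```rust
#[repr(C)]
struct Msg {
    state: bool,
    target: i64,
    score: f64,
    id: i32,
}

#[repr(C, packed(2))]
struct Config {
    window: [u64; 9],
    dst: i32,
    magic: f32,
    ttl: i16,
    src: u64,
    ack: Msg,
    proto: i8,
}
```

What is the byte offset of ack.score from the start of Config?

Msg: state at 0 (size 1, align 1) → ends 1; pad 7 to align 8 for target; target at 8 (size 8, align 8) → ends 16; score at 16 (size 8, align 8) → ends 24; id at 24 (size 4, align 4) → ends 28; tail pad 4 to reach multiple of 8; total 32 bytes, alignment 8
window at 0 (size 72, align 2) → ends 72
dst at 72 (size 4, align 2) → ends 76
magic at 76 (size 4, align 2) → ends 80
ttl at 80 (size 2, align 2) → ends 82
src at 82 (size 8, align 2) → ends 90
ack at 90 (size 32, align 2) → ends 122
within Msg: score at 16
90 + 16 = 106

106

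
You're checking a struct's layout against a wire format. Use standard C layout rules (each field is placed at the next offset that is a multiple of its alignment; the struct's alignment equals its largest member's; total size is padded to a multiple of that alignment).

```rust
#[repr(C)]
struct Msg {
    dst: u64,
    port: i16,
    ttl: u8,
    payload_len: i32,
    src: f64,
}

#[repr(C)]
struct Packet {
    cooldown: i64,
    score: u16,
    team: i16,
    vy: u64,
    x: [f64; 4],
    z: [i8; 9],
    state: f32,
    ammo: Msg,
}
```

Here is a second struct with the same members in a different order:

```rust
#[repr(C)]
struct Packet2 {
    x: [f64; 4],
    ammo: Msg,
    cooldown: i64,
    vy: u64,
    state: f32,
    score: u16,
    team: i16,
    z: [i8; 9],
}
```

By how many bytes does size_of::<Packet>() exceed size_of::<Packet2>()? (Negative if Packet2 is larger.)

0

Msg: @0: dst [8B, align 8] → 8; @8: port [2B, align 2] → 10; @10: ttl [1B, align 1] → 11; +1 pad (align 4); @12: payload_len [4B, align 4] → 16; @16: src [8B, align 8] → 24; size 24, align 8
@0: cooldown [8B, align 8] → 8
@8: score [2B, align 2] → 10
@10: team [2B, align 2] → 12
+4 pad (align 8)
@16: vy [8B, align 8] → 24
@24: x [32B, align 8] → 56
@56: z [9B, align 1] → 65
+3 pad (align 4)
@68: state [4B, align 4] → 72
@72: ammo [24B, align 8] → 96
size 96, align 8
— Packet2 —
@0: x [32B, align 8] → 32
@32: ammo [24B, align 8] → 56
@56: cooldown [8B, align 8] → 64
@64: vy [8B, align 8] → 72
@72: state [4B, align 4] → 76
@76: score [2B, align 2] → 78
@78: team [2B, align 2] → 80
@80: z [9B, align 1] → 89
+7 tail pad (align 8)
size 96, align 8
96 − 96 = 0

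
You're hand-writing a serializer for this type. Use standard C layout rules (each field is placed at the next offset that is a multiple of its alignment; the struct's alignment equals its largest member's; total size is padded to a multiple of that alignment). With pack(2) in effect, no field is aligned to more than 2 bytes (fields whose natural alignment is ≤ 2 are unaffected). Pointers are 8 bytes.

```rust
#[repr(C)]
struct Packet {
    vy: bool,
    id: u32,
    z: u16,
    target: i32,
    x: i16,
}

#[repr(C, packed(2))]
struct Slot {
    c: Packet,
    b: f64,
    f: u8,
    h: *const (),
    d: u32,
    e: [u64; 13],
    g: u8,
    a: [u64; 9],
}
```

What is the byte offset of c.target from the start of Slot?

Packet: vy at 0 (size 1, align 1) → ends 1; pad 3 to align 4 for id; id at 4 (size 4, align 4) → ends 8; z at 8 (size 2, align 2) → ends 10; pad 2 to align 4 for target; target at 12 (size 4, align 4) → ends 16; x at 16 (size 2, align 2) → ends 18; tail pad 2 to reach multiple of 4; total 20 bytes, alignment 4
c at 0 (size 20, align 2) → ends 20
within Packet: target at 12
0 + 12 = 12

12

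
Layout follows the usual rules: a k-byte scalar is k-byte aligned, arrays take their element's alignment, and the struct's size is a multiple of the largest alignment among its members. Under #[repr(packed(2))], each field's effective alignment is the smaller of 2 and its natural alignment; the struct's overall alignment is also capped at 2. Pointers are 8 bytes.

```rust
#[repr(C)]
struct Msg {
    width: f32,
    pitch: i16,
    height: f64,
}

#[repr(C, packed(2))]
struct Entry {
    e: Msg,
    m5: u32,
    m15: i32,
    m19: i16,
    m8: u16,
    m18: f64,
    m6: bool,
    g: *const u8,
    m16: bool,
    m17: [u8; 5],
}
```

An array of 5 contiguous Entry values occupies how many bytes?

Msg: width at 0 (size 4, align 4) → ends 4; pitch at 4 (size 2, align 2) → ends 6; pad 2 to align 8 for height; height at 8 (size 8, align 8) → ends 16; total 16 bytes, alignment 8
e at 0 (size 16, align 2) → ends 16
m5 at 16 (size 4, align 2) → ends 20
m15 at 20 (size 4, align 2) → ends 24
m19 at 24 (size 2, align 2) → ends 26
m8 at 26 (size 2, align 2) → ends 28
m18 at 28 (size 8, align 2) → ends 36
m6 at 36 (size 1, align 1) → ends 37
pad 1 to align 2 for g
g at 38 (size 8, align 2) → ends 46
m16 at 46 (size 1, align 1) → ends 47
m17 at 47 (size 5, align 1) → ends 52
total 52 bytes, alignment 2
array of 5: 5 × 52 = 260

260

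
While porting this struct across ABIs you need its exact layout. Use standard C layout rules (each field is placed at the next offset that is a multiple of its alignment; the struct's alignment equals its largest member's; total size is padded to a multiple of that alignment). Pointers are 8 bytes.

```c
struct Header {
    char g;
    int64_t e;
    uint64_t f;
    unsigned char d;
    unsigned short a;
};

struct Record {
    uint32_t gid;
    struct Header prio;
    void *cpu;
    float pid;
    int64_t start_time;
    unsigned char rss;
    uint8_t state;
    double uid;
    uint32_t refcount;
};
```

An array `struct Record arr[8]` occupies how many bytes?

704

Header: g at 0 (size 1, align 1) → ends 1; pad 7 to align 8 for e; e at 8 (size 8, align 8) → ends 16; f at 16 (size 8, align 8) → ends 24; d at 24 (size 1, align 1) → ends 25; pad 1 to align 2 for a; a at 26 (size 2, align 2) → ends 28; tail pad 4 to reach multiple of 8; total 32 bytes, alignment 8
gid at 0 (size 4, align 4) → ends 4
pad 4 to align 8 for prio
prio at 8 (size 32, align 8) → ends 40
cpu at 40 (size 8, align 8) → ends 48
pid at 48 (size 4, align 4) → ends 52
pad 4 to align 8 for start_time
start_time at 56 (size 8, align 8) → ends 64
rss at 64 (size 1, align 1) → ends 65
state at 65 (size 1, align 1) → ends 66
pad 6 to align 8 for uid
uid at 72 (size 8, align 8) → ends 80
refcount at 80 (size 4, align 4) → ends 84
tail pad 4 to reach multiple of 8
total 88 bytes, alignment 8
array of 8: 8 × 88 = 704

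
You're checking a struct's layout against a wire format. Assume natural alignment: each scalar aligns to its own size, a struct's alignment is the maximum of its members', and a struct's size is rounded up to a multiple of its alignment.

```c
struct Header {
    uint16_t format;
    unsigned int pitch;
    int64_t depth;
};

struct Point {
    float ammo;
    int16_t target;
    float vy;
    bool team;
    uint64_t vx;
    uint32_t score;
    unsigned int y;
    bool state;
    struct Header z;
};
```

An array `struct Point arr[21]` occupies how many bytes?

Header: format at 0 (size 2, align 2) → ends 2; pad 2 to align 4 for pitch; pitch at 4 (size 4, align 4) → ends 8; depth at 8 (size 8, align 8) → ends 16; total 16 bytes, alignment 8
ammo at 0 (size 4, align 4) → ends 4
target at 4 (size 2, align 2) → ends 6
pad 2 to align 4 for vy
vy at 8 (size 4, align 4) → ends 12
team at 12 (size 1, align 1) → ends 13
pad 3 to align 8 for vx
vx at 16 (size 8, align 8) → ends 24
score at 24 (size 4, align 4) → ends 28
y at 28 (size 4, align 4) → ends 32
state at 32 (size 1, align 1) → ends 33
pad 7 to align 8 for z
z at 40 (size 16, align 8) → ends 56
total 56 bytes, alignment 8
array of 21: 21 × 56 = 1176

1176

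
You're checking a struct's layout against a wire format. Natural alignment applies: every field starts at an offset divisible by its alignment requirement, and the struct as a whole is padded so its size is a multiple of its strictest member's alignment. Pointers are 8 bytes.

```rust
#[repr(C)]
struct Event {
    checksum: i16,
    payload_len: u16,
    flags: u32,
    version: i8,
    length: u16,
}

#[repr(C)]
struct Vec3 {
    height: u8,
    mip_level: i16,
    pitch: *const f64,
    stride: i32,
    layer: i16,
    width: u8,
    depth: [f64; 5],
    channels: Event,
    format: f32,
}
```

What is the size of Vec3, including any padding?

Event: @0: checksum [2B, align 2] → 2; @2: payload_len [2B, align 2] → 4; @4: flags [4B, align 4] → 8; @8: version [1B, align 1] → 9; +1 pad (align 2); @10: length [2B, align 2] → 12; size 12, align 4
@0: height [1B, align 1] → 1
+1 pad (align 2)
@2: mip_level [2B, align 2] → 4
+4 pad (align 8)
@8: pitch [8B, align 8] → 16
@16: stride [4B, align 4] → 20
@20: layer [2B, align 2] → 22
@22: width [1B, align 1] → 23
+1 pad (align 8)
@24: depth [40B, align 8] → 64
@64: channels [12B, align 4] → 76
@76: format [4B, align 4] → 80
size 80, align 8

80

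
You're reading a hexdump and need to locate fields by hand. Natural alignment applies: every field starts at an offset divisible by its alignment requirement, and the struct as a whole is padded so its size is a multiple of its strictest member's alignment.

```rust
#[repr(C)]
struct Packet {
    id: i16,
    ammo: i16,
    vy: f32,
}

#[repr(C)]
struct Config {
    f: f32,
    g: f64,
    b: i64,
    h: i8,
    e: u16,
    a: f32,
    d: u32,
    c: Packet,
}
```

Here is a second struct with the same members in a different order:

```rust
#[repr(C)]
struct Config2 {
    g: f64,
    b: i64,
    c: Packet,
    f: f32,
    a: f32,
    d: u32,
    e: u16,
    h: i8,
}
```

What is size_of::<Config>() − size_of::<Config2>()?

8

Packet: @0: id [2B, align 2] → 2; @2: ammo [2B, align 2] → 4; @4: vy [4B, align 4] → 8; size 8, align 4
@0: f [4B, align 4] → 4
+4 pad (align 8)
@8: g [8B, align 8] → 16
@16: b [8B, align 8] → 24
@24: h [1B, align 1] → 25
+1 pad (align 2)
@26: e [2B, align 2] → 28
@28: a [4B, align 4] → 32
@32: d [4B, align 4] → 36
@36: c [8B, align 4] → 44
+4 tail pad (align 8)
size 48, align 8
— Config2 —
@0: g [8B, align 8] → 8
@8: b [8B, align 8] → 16
@16: c [8B, align 4] → 24
@24: f [4B, align 4] → 28
@28: a [4B, align 4] → 32
@32: d [4B, align 4] → 36
@36: e [2B, align 2] → 38
@38: h [1B, align 1] → 39
+1 tail pad (align 8)
size 40, align 8
48 − 40 = 8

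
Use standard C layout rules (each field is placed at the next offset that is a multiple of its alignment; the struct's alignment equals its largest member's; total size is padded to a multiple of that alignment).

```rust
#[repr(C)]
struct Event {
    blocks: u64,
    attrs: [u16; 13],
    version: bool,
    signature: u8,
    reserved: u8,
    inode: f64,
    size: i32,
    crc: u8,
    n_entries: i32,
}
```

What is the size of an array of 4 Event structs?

@0: blocks [8B, align 8] → 8
@8: attrs [26B, align 2] → 34
@34: version [1B, align 1] → 35
@35: signature [1B, align 1] → 36
@36: reserved [1B, align 1] → 37
+3 pad (align 8)
@40: inode [8B, align 8] → 48
@48: size [4B, align 4] → 52
@52: crc [1B, align 1] → 53
+3 pad (align 4)
@56: n_entries [4B, align 4] → 60
+4 tail pad (align 8)
size 64, align 8
array of 4: 4 × 64 = 256

256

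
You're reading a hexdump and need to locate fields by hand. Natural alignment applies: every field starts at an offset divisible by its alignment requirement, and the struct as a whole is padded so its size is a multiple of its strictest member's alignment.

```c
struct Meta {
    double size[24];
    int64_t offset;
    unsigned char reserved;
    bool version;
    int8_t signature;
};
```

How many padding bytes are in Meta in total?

size at 0 (size 192, align 8) → ends 192
offset at 192 (size 8, align 8) → ends 200
reserved at 200 (size 1, align 1) → ends 201
version at 201 (size 1, align 1) → ends 202
signature at 202 (size 1, align 1) → ends 203
tail pad 5 to reach multiple of 8
total 208 bytes, alignment 8
data bytes 203, size 208 → padding 5

5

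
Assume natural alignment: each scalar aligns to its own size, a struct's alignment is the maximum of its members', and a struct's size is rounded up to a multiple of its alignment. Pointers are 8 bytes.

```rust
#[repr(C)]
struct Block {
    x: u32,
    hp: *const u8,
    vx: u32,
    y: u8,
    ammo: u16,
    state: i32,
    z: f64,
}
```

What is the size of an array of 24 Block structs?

960

x at 0 (size 4, align 4) → ends 4
pad 4 to align 8 for hp
hp at 8 (size 8, align 8) → ends 16
vx at 16 (size 4, align 4) → ends 20
y at 20 (size 1, align 1) → ends 21
pad 1 to align 2 for ammo
ammo at 22 (size 2, align 2) → ends 24
state at 24 (size 4, align 4) → ends 28
pad 4 to align 8 for z
z at 32 (size 8, align 8) → ends 40
total 40 bytes, alignment 8
array of 24: 24 × 40 = 960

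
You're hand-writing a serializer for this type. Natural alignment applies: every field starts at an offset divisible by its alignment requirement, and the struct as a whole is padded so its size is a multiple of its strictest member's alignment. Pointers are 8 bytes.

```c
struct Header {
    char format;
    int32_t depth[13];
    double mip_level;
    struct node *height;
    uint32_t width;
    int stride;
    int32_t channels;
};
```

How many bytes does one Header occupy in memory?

88 bytes

@0: format [1B, align 1] → 1
+3 pad (align 4)
@4: depth [52B, align 4] → 56
@56: mip_level [8B, align 8] → 64
@64: height [8B, align 8] → 72
@72: width [4B, align 4] → 76
@76: stride [4B, align 4] → 80
@80: channels [4B, align 4] → 84
+4 tail pad (align 8)
size 88, align 8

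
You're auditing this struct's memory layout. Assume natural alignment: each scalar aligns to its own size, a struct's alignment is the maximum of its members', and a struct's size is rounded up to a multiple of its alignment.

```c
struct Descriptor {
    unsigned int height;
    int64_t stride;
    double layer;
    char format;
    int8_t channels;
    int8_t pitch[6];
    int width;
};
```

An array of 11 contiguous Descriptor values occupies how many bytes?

440

height at 0 (size 4, align 4) → ends 4
pad 4 to align 8 for stride
stride at 8 (size 8, align 8) → ends 16
layer at 16 (size 8, align 8) → ends 24
format at 24 (size 1, align 1) → ends 25
channels at 25 (size 1, align 1) → ends 26
pitch at 26 (size 6, align 1) → ends 32
width at 32 (size 4, align 4) → ends 36
tail pad 4 to reach multiple of 8
total 40 bytes, alignment 8
array of 11: 11 × 40 = 440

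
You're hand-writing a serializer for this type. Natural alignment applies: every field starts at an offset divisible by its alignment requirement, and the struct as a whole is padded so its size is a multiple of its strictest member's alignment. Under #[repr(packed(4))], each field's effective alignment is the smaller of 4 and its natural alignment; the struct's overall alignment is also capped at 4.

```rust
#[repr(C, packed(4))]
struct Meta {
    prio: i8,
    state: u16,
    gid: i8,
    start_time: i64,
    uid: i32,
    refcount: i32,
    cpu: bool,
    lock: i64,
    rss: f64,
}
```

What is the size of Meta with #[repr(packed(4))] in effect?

44

0..1  prio  (1B, 1-aligned)
1..2  -- padding (1B)
2..4  state  (2B, 2-aligned)
4..5  gid  (1B, 1-aligned)
5..8  -- padding (3B)
8..16  start_time  (8B, 4-aligned)
16..20  uid  (4B, 4-aligned)
20..24  refcount  (4B, 4-aligned)
24..25  cpu  (1B, 1-aligned)
25..28  -- padding (3B)
28..36  lock  (8B, 4-aligned)
36..44  rss  (8B, 4-aligned)
sizeof = 44, alignof = 4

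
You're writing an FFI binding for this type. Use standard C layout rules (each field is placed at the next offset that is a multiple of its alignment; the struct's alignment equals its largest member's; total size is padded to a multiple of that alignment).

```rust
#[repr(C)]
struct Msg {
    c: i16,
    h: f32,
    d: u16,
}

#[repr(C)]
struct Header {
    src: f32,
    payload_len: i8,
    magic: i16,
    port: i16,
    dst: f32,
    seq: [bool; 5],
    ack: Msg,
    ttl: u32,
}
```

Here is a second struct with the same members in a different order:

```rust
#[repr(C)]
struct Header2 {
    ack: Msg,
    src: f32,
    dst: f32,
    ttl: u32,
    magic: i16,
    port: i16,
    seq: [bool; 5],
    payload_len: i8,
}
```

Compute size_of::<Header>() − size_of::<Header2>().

Msg: @0: c [2B, align 2] → 2; +2 pad (align 4); @4: h [4B, align 4] → 8; @8: d [2B, align 2] → 10; +2 tail pad (align 4); size 12, align 4
@0: src [4B, align 4] → 4
@4: payload_len [1B, align 1] → 5
+1 pad (align 2)
@6: magic [2B, align 2] → 8
@8: port [2B, align 2] → 10
+2 pad (align 4)
@12: dst [4B, align 4] → 16
@16: seq [5B, align 1] → 21
+3 pad (align 4)
@24: ack [12B, align 4] → 36
@36: ttl [4B, align 4] → 40
size 40, align 4
— Header2 —
@0: ack [12B, align 4] → 12
@12: src [4B, align 4] → 16
@16: dst [4B, align 4] → 20
@20: ttl [4B, align 4] → 24
@24: magic [2B, align 2] → 26
@26: port [2B, align 2] → 28
@28: seq [5B, align 1] → 33
@33: payload_len [1B, align 1] → 34
+2 tail pad (align 4)
size 36, align 4
40 − 36 = 4

4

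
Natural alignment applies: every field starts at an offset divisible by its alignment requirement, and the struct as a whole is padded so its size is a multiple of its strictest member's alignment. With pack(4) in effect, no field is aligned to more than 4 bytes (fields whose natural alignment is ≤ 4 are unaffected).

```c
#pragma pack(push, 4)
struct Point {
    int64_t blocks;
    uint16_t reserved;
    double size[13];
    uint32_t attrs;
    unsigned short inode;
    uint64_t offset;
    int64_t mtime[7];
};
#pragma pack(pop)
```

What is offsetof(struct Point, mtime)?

blocks at 0 (size 8, align 4) → ends 8
reserved at 8 (size 2, align 2) → ends 10
pad 2 to align 4 for size
size at 12 (size 104, align 4) → ends 116
attrs at 116 (size 4, align 4) → ends 120
inode at 120 (size 2, align 2) → ends 122
pad 2 to align 4 for offset
offset at 124 (size 8, align 4) → ends 132
mtime at 132 (size 56, align 4) → ends 188

132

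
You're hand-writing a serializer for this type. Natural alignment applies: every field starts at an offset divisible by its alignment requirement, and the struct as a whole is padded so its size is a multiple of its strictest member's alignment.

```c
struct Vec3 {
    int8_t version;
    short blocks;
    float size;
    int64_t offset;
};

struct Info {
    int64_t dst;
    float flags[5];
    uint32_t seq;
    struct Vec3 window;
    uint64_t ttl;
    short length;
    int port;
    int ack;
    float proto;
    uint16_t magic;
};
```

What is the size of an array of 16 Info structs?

1280

Vec3: version at 0 (size 1, align 1) → ends 1; pad 1 to align 2 for blocks; blocks at 2 (size 2, align 2) → ends 4; size at 4 (size 4, align 4) → ends 8; offset at 8 (size 8, align 8) → ends 16; total 16 bytes, alignment 8
dst at 0 (size 8, align 8) → ends 8
flags at 8 (size 20, align 4) → ends 28
seq at 28 (size 4, align 4) → ends 32
window at 32 (size 16, align 8) → ends 48
ttl at 48 (size 8, align 8) → ends 56
length at 56 (size 2, align 2) → ends 58
pad 2 to align 4 for port
port at 60 (size 4, align 4) → ends 64
ack at 64 (size 4, align 4) → ends 68
proto at 68 (size 4, align 4) → ends 72
magic at 72 (size 2, align 2) → ends 74
tail pad 6 to reach multiple of 8
total 80 bytes, alignment 8
array of 16: 16 × 80 = 1280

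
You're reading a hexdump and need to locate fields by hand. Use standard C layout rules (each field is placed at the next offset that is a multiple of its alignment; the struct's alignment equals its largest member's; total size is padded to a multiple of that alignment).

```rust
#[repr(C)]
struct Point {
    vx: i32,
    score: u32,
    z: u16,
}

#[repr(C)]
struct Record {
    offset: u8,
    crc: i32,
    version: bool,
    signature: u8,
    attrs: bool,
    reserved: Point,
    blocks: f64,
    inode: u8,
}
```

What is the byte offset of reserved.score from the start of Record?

16

Point: 0..4  vx  (4B, 4-aligned); 4..8  score  (4B, 4-aligned); 8..10  z  (2B, 2-aligned); 10..12  -- tail padding (2B); sizeof = 12, alignof = 4
0..1  offset  (1B, 1-aligned)
1..4  -- padding (3B)
4..8  crc  (4B, 4-aligned)
8..9  version  (1B, 1-aligned)
9..10  signature  (1B, 1-aligned)
10..11  attrs  (1B, 1-aligned)
11..12  -- padding (1B)
12..24  reserved  (12B, 4-aligned)
within Point: score at 4
12 + 4 = 16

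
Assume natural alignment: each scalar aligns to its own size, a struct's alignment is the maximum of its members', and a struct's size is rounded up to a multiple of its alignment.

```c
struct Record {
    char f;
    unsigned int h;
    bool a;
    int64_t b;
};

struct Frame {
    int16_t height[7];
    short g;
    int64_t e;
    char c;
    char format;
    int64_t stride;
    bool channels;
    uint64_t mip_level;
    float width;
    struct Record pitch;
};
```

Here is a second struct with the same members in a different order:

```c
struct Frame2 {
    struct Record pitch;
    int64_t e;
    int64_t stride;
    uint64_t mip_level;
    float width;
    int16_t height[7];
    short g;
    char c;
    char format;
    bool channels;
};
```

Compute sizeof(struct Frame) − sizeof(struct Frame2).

16

Record: f at 0 (size 1, align 1) → ends 1; pad 3 to align 4 for h; h at 4 (size 4, align 4) → ends 8; a at 8 (size 1, align 1) → ends 9; pad 7 to align 8 for b; b at 16 (size 8, align 8) → ends 24; total 24 bytes, alignment 8
height at 0 (size 14, align 2) → ends 14
g at 14 (size 2, align 2) → ends 16
e at 16 (size 8, align 8) → ends 24
c at 24 (size 1, align 1) → ends 25
format at 25 (size 1, align 1) → ends 26
pad 6 to align 8 for stride
stride at 32 (size 8, align 8) → ends 40
channels at 40 (size 1, align 1) → ends 41
pad 7 to align 8 for mip_level
mip_level at 48 (size 8, align 8) → ends 56
width at 56 (size 4, align 4) → ends 60
pad 4 to align 8 for pitch
pitch at 64 (size 24, align 8) → ends 88
total 88 bytes, alignment 8
— Frame2 —
pitch at 0 (size 24, align 8) → ends 24
e at 24 (size 8, align 8) → ends 32
stride at 32 (size 8, align 8) → ends 40
mip_level at 40 (size 8, align 8) → ends 48
width at 48 (size 4, align 4) → ends 52
height at 52 (size 14, align 2) → ends 66
g at 66 (size 2, align 2) → ends 68
c at 68 (size 1, align 1) → ends 69
format at 69 (size 1, align 1) → ends 70
channels at 70 (size 1, align 1) → ends 71
tail pad 1 to reach multiple of 8
total 72 bytes, alignment 8
88 − 72 = 16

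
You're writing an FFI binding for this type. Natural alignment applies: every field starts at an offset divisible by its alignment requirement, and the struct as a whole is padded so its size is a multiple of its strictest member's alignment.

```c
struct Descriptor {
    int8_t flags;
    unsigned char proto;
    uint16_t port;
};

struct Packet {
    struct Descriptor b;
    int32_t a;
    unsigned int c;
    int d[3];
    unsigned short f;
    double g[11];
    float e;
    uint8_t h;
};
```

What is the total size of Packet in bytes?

128

Descriptor: @0: flags [1B, align 1] → 1; @1: proto [1B, align 1] → 2; @2: port [2B, align 2] → 4; size 4, align 2
@0: b [4B, align 2] → 4
@4: a [4B, align 4] → 8
@8: c [4B, align 4] → 12
@12: d [12B, align 4] → 24
@24: f [2B, align 2] → 26
+6 pad (align 8)
@32: g [88B, align 8] → 120
@120: e [4B, align 4] → 124
@124: h [1B, align 1] → 125
+3 tail pad (align 8)
size 128, align 8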